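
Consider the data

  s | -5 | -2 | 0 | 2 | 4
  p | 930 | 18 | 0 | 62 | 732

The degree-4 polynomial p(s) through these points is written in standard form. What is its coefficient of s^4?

2

Build the Lagrange basis polynomials:
L_0(s) = (s + 2)s(s - 2)(s - 4) / [945] = (1/945)s^4 - (4/945)s^3 - (4/945)s^2 + (16/945)s
L_1(s) = (s + 5)s(s - 2)(s - 4) / [-144] = -(1/144)s^4 + (1/144)s^3 + (11/72)s^2 - (5/18)s
L_2(s) = (s + 5)(s + 2)(s - 2)(s - 4) / [80] = (1/80)s^4 + (1/80)s^3 - (3/10)s^2 - (1/20)s + 1
L_3(s) = (s + 5)(s + 2)s(s - 4) / [-112] = -(1/112)s^4 - (3/112)s^3 + (9/56)s^2 + (5/14)s
L_4(s) = (s + 5)(s + 2)s(s - 2) / [432] = (1/432)s^4 + (5/432)s^3 - (1/108)s^2 - (5/108)s
p(s) = 930·L_0 + 18·L_1 + 0·L_2 + 62·L_3 + 732·L_4
Only the coefficient of s^4 is needed; take it from each L_i and combine:
930·(1/945) + 18·(-1/144) + 0·(1/80) + 62·(-1/112) + 732·(1/432) = 2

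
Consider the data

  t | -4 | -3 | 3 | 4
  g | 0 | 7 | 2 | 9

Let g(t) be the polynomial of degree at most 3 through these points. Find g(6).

1255/28

Evaluate each Lagrange basis at t = 6:
L_0(6) = (9)·(3)·(2)/[(-1)·(-7)·(-8)] = -27/28
L_1(6) = (10)·(3)·(2)/[(1)·(-6)·(-7)] = 10/7
L_2(6) = (10)·(9)·(2)/[(7)·(6)·(-1)] = -30/7
L_3(6) = (10)·(9)·(3)/[(8)·(7)·(1)] = 135/28
Sum: 0 + 7·(10/7) + 2·(-30/7) + 9·(135/28) = 1255/28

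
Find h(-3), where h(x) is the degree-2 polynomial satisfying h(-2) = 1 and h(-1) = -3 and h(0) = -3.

9

L_0(-3) = (-2)·(-3)/[(-1)·(-2)] = 3
L_1(-3) = (-1)·(-3)/[(1)·(-1)] = -3
L_2(-3) = (-1)·(-2)/[(2)·(1)] = 1
Sum: 1·(3) + (-3)·(-3) + (-3)·(1) = 9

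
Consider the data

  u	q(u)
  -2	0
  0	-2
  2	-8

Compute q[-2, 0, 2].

-1/2

q[-2,0] = (-2 - 0) / (0 - (-2)) = -1
q[0,2] = (-8 - (-2)) / (2 - 0) = -3
q[-2,0,2] = (-3 - (-1)) / (2 - (-2)) = -1/2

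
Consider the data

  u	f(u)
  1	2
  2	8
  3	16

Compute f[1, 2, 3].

1

f[1,2] = (8 - 2) / (2 - 1) = 6
f[2,3] = (16 - 8) / (3 - 2) = 8
f[1,2,3] = (8 - 6) / (3 - 1) = 1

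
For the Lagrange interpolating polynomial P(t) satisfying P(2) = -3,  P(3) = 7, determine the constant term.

Build the Lagrange basis polynomials:
L_0(t) = (t - 3) / [-1] = -t + 3
L_1(t) = (t - 2) / [1] = t - 2
P(t) = (-3)·L_0 + 7·L_1
Only the constant term is needed; take it from each L_i and combine:
(-3)·(3) + 7·(-2) = -23

-23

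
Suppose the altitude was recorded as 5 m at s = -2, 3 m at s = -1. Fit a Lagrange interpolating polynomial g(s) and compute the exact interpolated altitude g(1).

Evaluate each Lagrange basis at s = 1:
L_0(1) = (2)/[(-1)] = -2
L_1(1) = (3)/[(1)] = 3
Sum: 5·(-2) + 3·(3) = -1

-1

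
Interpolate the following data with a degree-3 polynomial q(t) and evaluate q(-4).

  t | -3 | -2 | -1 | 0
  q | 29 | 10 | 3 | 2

Using Newton's divided-difference form:
q[-3,-2] = (10 - 29) / (-2 - (-3)) = -19
q[-2,-1] = (3 - 10) / (-1 - (-2)) = -7
q[-1,0] = (2 - 3) / (0 - (-1)) = -1
q[-3,-2,-1] = (-7 - (-19)) / (-1 - (-3)) = 6
q[-2,-1,0] = (-1 - (-7)) / (0 - (-2)) = 3
q[-3,-2,-1,0] = (3 - 6) / (0 - (-3)) = -1
q(-4) = 29 + (-19)·(-1) + 6·(-1)·(-2) + (-1)·(-1)·(-2)·(-3) = 66

66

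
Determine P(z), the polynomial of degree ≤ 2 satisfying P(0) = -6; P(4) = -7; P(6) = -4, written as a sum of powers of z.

P(z) = (7/24)z^2 - (17/12)z - 6

Build the Lagrange basis polynomials:
L_0(z) = (z - 4)(z - 6) / [24] = (1/24)z^2 - (5/12)z + 1
L_1(z) = z(z - 6) / [-8] = -(1/8)z^2 + (3/4)z
L_2(z) = z(z - 4) / [12] = (1/12)z^2 - (1/3)z
P(z) = (-6)·L_0 + (-7)·L_1 + (-4)·L_2
  (-6)·L_0(z) = -(1/4)z^2 + (5/2)z - 6
  (-7)·L_1(z) = (7/8)z^2 - (21/4)z
  (-4)·L_2(z) = -(1/3)z^2 + (4/3)z
Adding term by term: (7/24)z^2 - (17/12)z - 6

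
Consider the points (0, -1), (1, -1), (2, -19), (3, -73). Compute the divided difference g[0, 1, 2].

g[0,1] = (-1 - (-1)) / (1 - 0) = 0
g[1,2] = (-19 - (-1)) / (2 - 1) = -18
g[0,1,2] = (-18 - 0) / (2 - 0) = -9

-9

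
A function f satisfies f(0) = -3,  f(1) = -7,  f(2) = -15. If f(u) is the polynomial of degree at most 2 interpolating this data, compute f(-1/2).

Evaluate each Lagrange basis at u = -1/2:
L_0(-1/2) = (-3/2)·(-5/2)/[(-1)·(-2)] = 15/8
L_1(-1/2) = (-1/2)·(-5/2)/[(1)·(-1)] = -5/4
L_2(-1/2) = (-1/2)·(-3/2)/[(2)·(1)] = 3/8
Sum: (-3)·(15/8) + (-7)·(-5/4) + (-15)·(3/8) = -5/2

-5/2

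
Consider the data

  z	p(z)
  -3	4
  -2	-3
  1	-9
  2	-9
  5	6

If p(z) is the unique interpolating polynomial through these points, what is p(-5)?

39

Using Newton's divided-difference form:
p[-3,-2] = (-3 - 4) / (-2 - (-3)) = -7
p[-2,1] = (-9 - (-3)) / (1 - (-2)) = -2
p[1,2] = (-9 - (-9)) / (2 - 1) = 0
p[2,5] = (6 - (-9)) / (5 - 2) = 5
p[-3,-2,1] = (-2 - (-7)) / (1 - (-3)) = 5/4
p[-2,1,2] = (0 - (-2)) / (2 - (-2)) = 1/2
p[1,2,5] = (5 - 0) / (5 - 1) = 5/4
p[-3,-2,1,2] = (1/2 - 5/4) / (2 - (-3)) = -3/20
p[-2,1,2,5] = (5/4 - 1/2) / (5 - (-2)) = 3/28
p[-3,-2,1,2,5] = (3/28 - (-3/20)) / (5 - (-3)) = 9/280
p(-5) = 4 + (-7)·(-2) + (5/4)·(-2)·(-3) + (-3/20)·(-2)·(-3)·(-6) + (9/280)·(-2)·(-3)·(-6)·(-7) = 39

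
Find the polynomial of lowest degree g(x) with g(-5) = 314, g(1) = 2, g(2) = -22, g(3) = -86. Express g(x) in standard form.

g(x) = -3x^3 - 2x^2 + 3x + 4

Build the Lagrange basis polynomials:
L_0(x) = (x - 1)(x - 2)(x - 3) / [-336] = -(1/336)x^3 + (1/56)x^2 - (11/336)x + 1/56
L_1(x) = (x + 5)(x - 2)(x - 3) / [12] = (1/12)x^3 - (19/12)x + 5/2
L_2(x) = (x + 5)(x - 1)(x - 3) / [-7] = -(1/7)x^3 - (1/7)x^2 + (17/7)x - 15/7
L_3(x) = (x + 5)(x - 1)(x - 2) / [16] = (1/16)x^3 + (1/8)x^2 - (13/16)x + 5/8
g(x) = 314·L_0 + 2·L_1 + (-22)·L_2 + (-86)·L_3
  314·L_0(x) = -(157/168)x^3 + (157/28)x^2 - (1727/168)x + 157/28
  2·L_1(x) = (1/6)x^3 - (19/6)x + 5
  (-22)·L_2(x) = (22/7)x^3 + (22/7)x^2 - (374/7)x + 330/7
  (-86)·L_3(x) = -(43/8)x^3 - (43/4)x^2 + (559/8)x - 215/4
Adding term by term: -3x^3 - 2x^2 + 3x + 4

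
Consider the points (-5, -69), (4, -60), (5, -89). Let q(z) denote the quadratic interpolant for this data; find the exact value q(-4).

Evaluate each Lagrange basis at z = -4:
L_0(-4) = (-8)·(-9)/[(-9)·(-10)] = 4/5
L_1(-4) = (1)·(-9)/[(9)·(-1)] = 1
L_2(-4) = (1)·(-8)/[(10)·(1)] = -4/5
Sum: (-69)·(4/5) + (-60)·(1) + (-89)·(-4/5) = -44

-44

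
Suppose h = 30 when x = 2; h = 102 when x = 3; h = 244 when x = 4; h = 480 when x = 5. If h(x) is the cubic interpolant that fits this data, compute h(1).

Evaluate each Lagrange basis at x = 1:
L_0(1) = (-2)·(-3)·(-4)/[(-1)·(-2)·(-3)] = 4
L_1(1) = (-1)·(-3)·(-4)/[(1)·(-1)·(-2)] = -6
L_2(1) = (-1)·(-2)·(-4)/[(2)·(1)·(-1)] = 4
L_3(1) = (-1)·(-2)·(-3)/[(3)·(2)·(1)] = -1
Sum: 30·(4) + 102·(-6) + 244·(4) + 480·(-1) = 4

4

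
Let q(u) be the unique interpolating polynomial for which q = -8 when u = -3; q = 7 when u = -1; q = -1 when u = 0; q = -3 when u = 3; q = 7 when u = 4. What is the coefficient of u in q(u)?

Build the Lagrange basis polynomials:
L_0(u) = (u + 1)u(u - 3)(u - 4) / [252] = (1/252)u^4 - (1/42)u^3 + (5/252)u^2 + (1/21)u
L_1(u) = (u + 3)u(u - 3)(u - 4) / [-40] = -(1/40)u^4 + (1/10)u^3 + (9/40)u^2 - (9/10)u
L_2(u) = (u + 3)(u + 1)(u - 3)(u - 4) / [36] = (1/36)u^4 - (1/12)u^3 - (13/36)u^2 + (3/4)u + 1
L_3(u) = (u + 3)(u + 1)u(u - 4) / [-72] = -(1/72)u^4 + (13/72)u^2 + (1/6)u
L_4(u) = (u + 3)(u + 1)u(u - 3) / [140] = (1/140)u^4 + (1/140)u^3 - (9/140)u^2 - (9/140)u
q(u) = (-8)·L_0 + 7·L_1 + (-1)·L_2 + (-3)·L_3 + 7·L_4
Only the coefficient of u is needed; take it from each L_i and combine:
(-8)·(1/21) + 7·(-9/10) + (-1)·(3/4) + (-3)·(1/6) + 7·(-9/140) = -176/21

-176/21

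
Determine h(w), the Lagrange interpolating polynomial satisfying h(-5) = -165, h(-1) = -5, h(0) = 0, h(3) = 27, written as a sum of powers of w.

h(w) = w^3 - w^2 + 3w

L_0(w) = (w + 1)w(w - 3) / [-160] = -(1/160)w^3 + (1/80)w^2 + (3/160)w
L_1(w) = (w + 5)w(w - 3) / [16] = (1/16)w^3 + (1/8)w^2 - (15/16)w
L_2(w) = (w + 5)(w + 1)(w - 3) / [-15] = -(1/15)w^3 - (1/5)w^2 + (13/15)w + 1
L_3(w) = (w + 5)(w + 1)w / [96] = (1/96)w^3 + (1/16)w^2 + (5/96)w
h(w) = (-165)·L_0 + (-5)·L_1 + 0·L_2 + 27·L_3
  (-165)·L_0(w) = (33/32)w^3 - (33/16)w^2 - (99/32)w
  (-5)·L_1(w) = -(5/16)w^3 - (5/8)w^2 + (75/16)w
  0·L_2(w) = 0
  27·L_3(w) = (9/32)w^3 + (27/16)w^2 + (45/32)w
Adding term by term: w^3 - w^2 + 3w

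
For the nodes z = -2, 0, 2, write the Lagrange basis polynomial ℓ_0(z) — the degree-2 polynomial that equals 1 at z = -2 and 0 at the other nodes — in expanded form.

ℓ_0(z) = (1/8)z^2 - (1/4)z

ℓ_0(z) = z(z - 2) / [(-2)·(-4)]
       = (z^2 - 2z) / (8)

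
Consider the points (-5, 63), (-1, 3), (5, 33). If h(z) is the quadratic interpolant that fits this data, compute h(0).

L_0(0) = (1)·(-5)/[(-4)·(-10)] = -1/8
L_1(0) = (5)·(-5)/[(4)·(-6)] = 25/24
L_2(0) = (5)·(1)/[(10)·(6)] = 1/12
Sum: 63·(-1/8) + 3·(25/24) + 33·(1/12) = -2

-2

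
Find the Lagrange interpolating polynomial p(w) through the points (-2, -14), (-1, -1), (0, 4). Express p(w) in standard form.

p(w) = -4w^2 + w + 4

Build the Lagrange basis polynomials:
L_0(w) = (w + 1)w / [2] = (1/2)w^2 + (1/2)w
L_1(w) = (w + 2)w / [-1] = -w^2 - 2w
L_2(w) = (w + 2)(w + 1) / [2] = (1/2)w^2 + (3/2)w + 1
p(w) = (-14)·L_0 + (-1)·L_1 + 4·L_2
  (-14)·L_0(w) = -7w^2 - 7w
  (-1)·L_1(w) = w^2 + 2w
  4·L_2(w) = 2w^2 + 6w + 4
Adding term by term: -4w^2 + w + 4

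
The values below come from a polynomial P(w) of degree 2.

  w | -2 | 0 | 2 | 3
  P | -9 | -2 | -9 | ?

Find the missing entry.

-71/4

The 3 known values determine P uniquely (degree ≤ 2).
Evaluate each Lagrange basis at w = 3:
L_0(3) = (3)·(1)/[(-2)·(-4)] = 3/8
L_1(3) = (5)·(1)/[(2)·(-2)] = -5/4
L_2(3) = (5)·(3)/[(4)·(2)] = 15/8
Sum: (-9)·(3/8) + (-2)·(-5/4) + (-9)·(15/8) = -71/4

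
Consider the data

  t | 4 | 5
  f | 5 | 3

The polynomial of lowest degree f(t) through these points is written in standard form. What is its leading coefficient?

-2

Build the Lagrange basis polynomials:
L_0(t) = (t - 5) / [-1] = -t + 5
L_1(t) = (t - 4) / [1] = t - 4
f(t) = 5·L_0 + 3·L_1
Only the coefficient of t is needed; take it from each L_i and combine:
5·(-1) + 3·(1) = -2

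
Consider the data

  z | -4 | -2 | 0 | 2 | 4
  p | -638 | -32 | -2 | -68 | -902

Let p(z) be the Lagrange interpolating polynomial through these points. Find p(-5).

Evaluate each Lagrange basis at z = -5:
L_0(-5) = (-3)·(-5)·(-7)·(-9)/[(-2)·(-4)·(-6)·(-8)] = 315/128
L_1(-5) = (-1)·(-5)·(-7)·(-9)/[(2)·(-2)·(-4)·(-6)] = -105/32
L_2(-5) = (-1)·(-3)·(-7)·(-9)/[(4)·(2)·(-2)·(-4)] = 189/64
L_3(-5) = (-1)·(-3)·(-5)·(-9)/[(6)·(4)·(2)·(-2)] = -45/32
L_4(-5) = (-1)·(-3)·(-5)·(-7)/[(8)·(6)·(4)·(2)] = 35/128
Sum: (-638)·(315/128) + (-32)·(-105/32) + (-2)·(189/64) + (-68)·(-45/32) + (-902)·(35/128) = -1622

-1622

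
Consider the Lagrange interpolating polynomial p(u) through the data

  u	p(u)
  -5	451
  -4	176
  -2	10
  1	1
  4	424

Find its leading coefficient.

1

The leading coefficient equals the top divided difference p[-5,-4,-2,1,4].
p[-5,-4] = (176 - 451) / (-4 - (-5)) = -275
p[-4,-2] = (10 - 176) / (-2 - (-4)) = -83
p[-2,1] = (1 - 10) / (1 - (-2)) = -3
p[1,4] = (424 - 1) / (4 - 1) = 141
p[-5,-4,-2] = (-83 - (-275)) / (-2 - (-5)) = 64
p[-4,-2,1] = (-3 - (-83)) / (1 - (-4)) = 16
p[-2,1,4] = (141 - (-3)) / (4 - (-2)) = 24
p[-5,-4,-2,1] = (16 - 64) / (1 - (-5)) = -8
p[-4,-2,1,4] = (24 - 16) / (4 - (-4)) = 1
p[-5,-4,-2,1,4] = (1 - (-8)) / (4 - (-5)) = 1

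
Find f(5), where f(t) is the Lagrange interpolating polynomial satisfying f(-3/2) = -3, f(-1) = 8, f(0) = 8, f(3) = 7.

Evaluate each Lagrange basis at t = 5:
L_0(5) = (6)·(5)·(2)/[(-1/2)·(-3/2)·(-9/2)] = -160/9
L_1(5) = (13/2)·(5)·(2)/[(1/2)·(-1)·(-4)] = 65/2
L_2(5) = (13/2)·(6)·(2)/[(3/2)·(1)·(-3)] = -52/3
L_3(5) = (13/2)·(6)·(5)/[(9/2)·(4)·(3)] = 65/18
Sum: (-3)·(-160/9) + 8·(65/2) + 8·(-52/3) + 7·(65/18) = 3599/18

3599/18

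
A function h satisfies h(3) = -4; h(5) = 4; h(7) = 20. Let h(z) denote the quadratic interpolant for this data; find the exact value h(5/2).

-19/4

L_0(5/2) = (-5/2)·(-9/2)/[(-2)·(-4)] = 45/32
L_1(5/2) = (-1/2)·(-9/2)/[(2)·(-2)] = -9/16
L_2(5/2) = (-1/2)·(-5/2)/[(4)·(2)] = 5/32
Sum: (-4)·(45/32) + 4·(-9/16) + 20·(5/32) = -19/4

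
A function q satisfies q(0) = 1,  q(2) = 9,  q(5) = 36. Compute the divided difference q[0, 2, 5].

1

q[0,2] = (9 - 1) / (2 - 0) = 4
q[2,5] = (36 - 9) / (5 - 2) = 9
q[0,2,5] = (9 - 4) / (5 - 0) = 1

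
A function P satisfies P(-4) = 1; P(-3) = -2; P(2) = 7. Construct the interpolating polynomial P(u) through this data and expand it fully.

Newton's divided differences:
P[-4,-3] = (-2 - 1) / (-3 - (-4)) = -3
P[-3,2] = (7 - (-2)) / (2 - (-3)) = 9/5
P[-4,-3,2] = (9/5 - (-3)) / (2 - (-4)) = 4/5
P(u) = 1 + (-3)·(u + 4) + (4/5)·(u + 4)(u + 3)
Expanding: P(u) = (4/5)u^2 + (13/5)u - 7/5

P(u) = (4/5)u^2 + (13/5)u - 7/5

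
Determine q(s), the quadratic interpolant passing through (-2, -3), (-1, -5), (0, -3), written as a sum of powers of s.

q(s) = 2s^2 + 4s - 3

Build the Lagrange basis polynomials:
L_0(s) = (s + 1)s / [2] = (1/2)s^2 + (1/2)s
L_1(s) = (s + 2)s / [-1] = -s^2 - 2s
L_2(s) = (s + 2)(s + 1) / [2] = (1/2)s^2 + (3/2)s + 1
q(s) = (-3)·L_0 + (-5)·L_1 + (-3)·L_2
  (-3)·L_0(s) = -(3/2)s^2 - (3/2)s
  (-5)·L_1(s) = 5s^2 + 10s
  (-3)·L_2(s) = -(3/2)s^2 - (9/2)s - 3
Adding term by term: 2s^2 + 4s - 3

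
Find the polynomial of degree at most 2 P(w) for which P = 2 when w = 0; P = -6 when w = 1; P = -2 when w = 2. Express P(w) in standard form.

Build the Lagrange basis polynomials:
L_0(w) = (w - 1)(w - 2) / [2] = (1/2)w^2 - (3/2)w + 1
L_1(w) = w(w - 2) / [-1] = -w^2 + 2w
L_2(w) = w(w - 1) / [2] = (1/2)w^2 - (1/2)w
P(w) = 2·L_0 + (-6)·L_1 + (-2)·L_2
  2·L_0(w) = w^2 - 3w + 2
  (-6)·L_1(w) = 6w^2 - 12w
  (-2)·L_2(w) = -w^2 + w
Adding term by term: 6w^2 - 14w + 2

P(w) = 6w^2 - 14w + 2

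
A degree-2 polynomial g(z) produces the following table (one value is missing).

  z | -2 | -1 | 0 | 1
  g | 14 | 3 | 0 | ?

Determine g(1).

5

The 3 known values determine g uniquely (degree ≤ 2).
Evaluate each Lagrange basis at z = 1:
L_0(1) = (2)·(1)/[(-1)·(-2)] = 1
L_1(1) = (3)·(1)/[(1)·(-1)] = -3
L_2(1) = (3)·(2)/[(2)·(1)] = 3
Sum: 14·(1) + 3·(-3) + 0 = 5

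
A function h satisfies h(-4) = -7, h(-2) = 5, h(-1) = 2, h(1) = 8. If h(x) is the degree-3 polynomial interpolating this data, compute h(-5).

Using Newton's divided-difference form:
h[-4,-2] = (5 - (-7)) / (-2 - (-4)) = 6
h[-2,-1] = (2 - 5) / (-1 - (-2)) = -3
h[-1,1] = (8 - 2) / (1 - (-1)) = 3
h[-4,-2,-1] = (-3 - 6) / (-1 - (-4)) = -3
h[-2,-1,1] = (3 - (-3)) / (1 - (-2)) = 2
h[-4,-2,-1,1] = (2 - (-3)) / (1 - (-4)) = 1
h(-5) = -7 + 6·(-1) + (-3)·(-1)·(-3) + 1·(-1)·(-3)·(-4) = -34

-34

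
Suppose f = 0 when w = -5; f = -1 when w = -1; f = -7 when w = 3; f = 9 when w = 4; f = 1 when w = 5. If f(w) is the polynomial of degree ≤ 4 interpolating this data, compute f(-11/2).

-319043/5120

L_0(-11/2) = (-9/2)·(-17/2)·(-19/2)·(-21/2)/[(-4)·(-8)·(-9)·(-10)] = 6783/5120
L_1(-11/2) = (-1/2)·(-17/2)·(-19/2)·(-21/2)/[(4)·(-4)·(-5)·(-6)] = -2261/2560
L_2(-11/2) = (-1/2)·(-9/2)·(-19/2)·(-21/2)/[(8)·(4)·(-1)·(-2)] = 3591/1024
L_3(-11/2) = (-1/2)·(-9/2)·(-17/2)·(-21/2)/[(9)·(5)·(1)·(-1)] = -357/80
L_4(-11/2) = (-1/2)·(-9/2)·(-17/2)·(-19/2)/[(10)·(6)·(2)·(1)] = 969/640
Sum: 0 + (-1)·(-2261/2560) + (-7)·(3591/1024) + 9·(-357/80) + 1·(969/640) = -319043/5120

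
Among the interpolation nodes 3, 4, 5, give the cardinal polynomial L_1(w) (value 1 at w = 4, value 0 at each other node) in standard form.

L_1(w) = -w^2 + 8w - 15

L_1(w) = (w - 3)(w - 5) / [(1)·(-1)]
       = (w^2 - 8w + 15) / (-1)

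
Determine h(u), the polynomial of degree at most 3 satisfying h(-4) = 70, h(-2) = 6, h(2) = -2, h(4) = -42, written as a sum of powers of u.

h(u) = -u^3 + u^2 + 2u - 2

Build the Lagrange basis polynomials:
L_0(u) = (u + 2)(u - 2)(u - 4) / [-96] = -(1/96)u^3 + (1/24)u^2 + (1/24)u - 1/6
L_1(u) = (u + 4)(u - 2)(u - 4) / [48] = (1/48)u^3 - (1/24)u^2 - (1/3)u + 2/3
L_2(u) = (u + 4)(u + 2)(u - 4) / [-48] = -(1/48)u^3 - (1/24)u^2 + (1/3)u + 2/3
L_3(u) = (u + 4)(u + 2)(u - 2) / [96] = (1/96)u^3 + (1/24)u^2 - (1/24)u - 1/6
h(u) = 70·L_0 + 6·L_1 + (-2)·L_2 + (-42)·L_3
  70·L_0(u) = -(35/48)u^3 + (35/12)u^2 + (35/12)u - 35/3
  6·L_1(u) = (1/8)u^3 - (1/4)u^2 - 2u + 4
  (-2)·L_2(u) = (1/24)u^3 + (1/12)u^2 - (2/3)u - 4/3
  (-42)·L_3(u) = -(7/16)u^3 - (7/4)u^2 + (7/4)u + 7
Adding term by term: -u^3 + u^2 + 2u - 2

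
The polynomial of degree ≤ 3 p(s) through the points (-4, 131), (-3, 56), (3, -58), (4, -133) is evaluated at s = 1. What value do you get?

Evaluate each Lagrange basis at s = 1:
L_0(1) = (4)·(-2)·(-3)/[(-1)·(-7)·(-8)] = -3/7
L_1(1) = (5)·(-2)·(-3)/[(1)·(-6)·(-7)] = 5/7
L_2(1) = (5)·(4)·(-3)/[(7)·(6)·(-1)] = 10/7
L_3(1) = (5)·(4)·(-2)/[(8)·(7)·(1)] = -5/7
Sum: 131·(-3/7) + 56·(5/7) + (-58)·(10/7) + (-133)·(-5/7) = -4

-4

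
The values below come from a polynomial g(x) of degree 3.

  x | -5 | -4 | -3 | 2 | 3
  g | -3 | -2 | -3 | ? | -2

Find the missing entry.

The 4 known values determine g uniquely (degree ≤ 3).
L_0(2) = (6)·(5)·(-1)/[(-1)·(-2)·(-8)] = 15/8
L_1(2) = (7)·(5)·(-1)/[(1)·(-1)·(-7)] = -5
L_2(2) = (7)·(6)·(-1)/[(2)·(1)·(-6)] = 7/2
L_3(2) = (7)·(6)·(5)/[(8)·(7)·(6)] = 5/8
Sum: (-3)·(15/8) + (-2)·(-5) + (-3)·(7/2) + (-2)·(5/8) = -59/8

-59/8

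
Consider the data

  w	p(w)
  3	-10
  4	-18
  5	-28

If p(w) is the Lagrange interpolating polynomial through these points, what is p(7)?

L_0(7) = (3)·(2)/[(-1)·(-2)] = 3
L_1(7) = (4)·(2)/[(1)·(-1)] = -8
L_2(7) = (4)·(3)/[(2)·(1)] = 6
Sum: (-10)·(3) + (-18)·(-8) + (-28)·(6) = -54

-54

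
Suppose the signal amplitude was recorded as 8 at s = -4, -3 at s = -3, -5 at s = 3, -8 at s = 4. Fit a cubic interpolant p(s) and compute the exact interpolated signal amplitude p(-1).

Evaluate each Lagrange basis at s = -1:
L_0(-1) = (2)·(-4)·(-5)/[(-1)·(-7)·(-8)] = -5/7
L_1(-1) = (3)·(-4)·(-5)/[(1)·(-6)·(-7)] = 10/7
L_2(-1) = (3)·(2)·(-5)/[(7)·(6)·(-1)] = 5/7
L_3(-1) = (3)·(2)·(-4)/[(8)·(7)·(1)] = -3/7
Sum: 8·(-5/7) + (-3)·(10/7) + (-5)·(5/7) + (-8)·(-3/7) = -71/7

-71/7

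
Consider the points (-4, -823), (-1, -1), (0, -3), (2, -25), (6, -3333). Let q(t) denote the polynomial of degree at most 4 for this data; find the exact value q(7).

Using Newton's divided-difference form:
q[-4,-1] = (-1 - (-823)) / (-1 - (-4)) = 274
q[-1,0] = (-3 - (-1)) / (0 - (-1)) = -2
q[0,2] = (-25 - (-3)) / (2 - 0) = -11
q[2,6] = (-3333 - (-25)) / (6 - 2) = -827
q[-4,-1,0] = (-2 - 274) / (0 - (-4)) = -69
q[-1,0,2] = (-11 - (-2)) / (2 - (-1)) = -3
q[0,2,6] = (-827 - (-11)) / (6 - 0) = -136
q[-4,-1,0,2] = (-3 - (-69)) / (2 - (-4)) = 11
q[-1,0,2,6] = (-136 - (-3)) / (6 - (-1)) = -19
q[-4,-1,0,2,6] = (-19 - 11) / (6 - (-4)) = -3
q(7) = -823 + 274·(11) + (-69)·(11)·(8) + 11·(11)·(8)·(7) + (-3)·(11)·(8)·(7)·(5) = -6345

-6345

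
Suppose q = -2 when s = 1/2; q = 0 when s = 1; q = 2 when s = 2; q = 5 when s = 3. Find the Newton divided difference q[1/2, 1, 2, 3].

11/15

q[1/2,1] = (0 - (-2)) / (1 - 1/2) = 4
q[1,2] = (2 - 0) / (2 - 1) = 2
q[2,3] = (5 - 2) / (3 - 2) = 3
q[1/2,1,2] = (2 - 4) / (2 - 1/2) = -4/3
q[1,2,3] = (3 - 2) / (3 - 1) = 1/2
q[1/2,1,2,3] = (1/2 - (-4/3)) / (3 - 1/2) = 11/15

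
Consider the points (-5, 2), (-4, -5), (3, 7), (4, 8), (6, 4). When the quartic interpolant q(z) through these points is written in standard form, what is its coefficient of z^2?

Build the Lagrange basis polynomials:
L_0(z) = (z + 4)(z - 3)(z - 4)(z - 6) / [792] = (1/792)z^4 - (1/88)z^3 + (1/396)z^2 + (2/11)z - 4/11
L_1(z) = (z + 5)(z - 3)(z - 4)(z - 6) / [-560] = -(1/560)z^4 + (1/70)z^3 + (11/560)z^2 - (99/280)z + 9/14
L_2(z) = (z + 5)(z + 4)(z - 4)(z - 6) / [168] = (1/168)z^4 - (1/168)z^3 - (23/84)z^2 + (2/21)z + 20/7
L_3(z) = (z + 5)(z + 4)(z - 3)(z - 6) / [-144] = -(1/144)z^4 + (43/144)z^2 + (1/8)z - 5/2
L_4(z) = (z + 5)(z + 4)(z - 3)(z - 4) / [660] = (1/660)z^4 + (1/330)z^3 - (31/660)z^2 - (8/165)z + 4/11
q(z) = 2·L_0 + (-5)·L_1 + 7·L_2 + 8·L_3 + 4·L_4
Only the coefficient of z^2 is needed; take it from each L_i and combine:
2·(1/396) + (-5)·(11/560) + 7·(-23/84) + 8·(43/144) + 4·(-31/660) = 3533/18480

3533/18480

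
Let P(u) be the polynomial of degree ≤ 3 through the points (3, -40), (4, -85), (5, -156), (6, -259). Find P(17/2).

Using Newton's divided-difference form:
P[3,4] = (-85 - (-40)) / (4 - 3) = -45
P[4,5] = (-156 - (-85)) / (5 - 4) = -71
P[5,6] = (-259 - (-156)) / (6 - 5) = -103
P[3,4,5] = (-71 - (-45)) / (5 - 3) = -13
P[4,5,6] = (-103 - (-71)) / (6 - 4) = -16
P[3,4,5,6] = (-16 - (-13)) / (6 - 3) = -1
P(17/2) = -40 + (-45)·(11/2) + (-13)·(11/2)·(9/2) + (-1)·(11/2)·(9/2)·(7/2) = -5567/8

-5567/8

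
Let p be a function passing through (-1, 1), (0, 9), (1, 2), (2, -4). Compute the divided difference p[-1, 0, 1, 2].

8/3

p[-1,0] = (9 - 1) / (0 - (-1)) = 8
p[0,1] = (2 - 9) / (1 - 0) = -7
p[1,2] = (-4 - 2) / (2 - 1) = -6
p[-1,0,1] = (-7 - 8) / (1 - (-1)) = -15/2
p[0,1,2] = (-6 - (-7)) / (2 - 0) = 1/2
p[-1,0,1,2] = (1/2 - (-15/2)) / (2 - (-1)) = 8/3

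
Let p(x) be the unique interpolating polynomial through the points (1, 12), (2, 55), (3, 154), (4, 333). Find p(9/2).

Using Newton's divided-difference form:
p[1,2] = (55 - 12) / (2 - 1) = 43
p[2,3] = (154 - 55) / (3 - 2) = 99
p[3,4] = (333 - 154) / (4 - 3) = 179
p[1,2,3] = (99 - 43) / (3 - 1) = 28
p[2,3,4] = (179 - 99) / (4 - 2) = 40
p[1,2,3,4] = (40 - 28) / (4 - 1) = 4
p(9/2) = 12 + 43·(7/2) + 28·(7/2)·(5/2) + 4·(7/2)·(5/2)·(3/2) = 460

460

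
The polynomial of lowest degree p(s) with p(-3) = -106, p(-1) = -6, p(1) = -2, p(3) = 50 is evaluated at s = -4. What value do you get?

-237

Using Newton's divided-difference form:
p[-3,-1] = (-6 - (-106)) / (-1 - (-3)) = 50
p[-1,1] = (-2 - (-6)) / (1 - (-1)) = 2
p[1,3] = (50 - (-2)) / (3 - 1) = 26
p[-3,-1,1] = (2 - 50) / (1 - (-3)) = -12
p[-1,1,3] = (26 - 2) / (3 - (-1)) = 6
p[-3,-1,1,3] = (6 - (-12)) / (3 - (-3)) = 3
p(-4) = -106 + 50·(-1) + (-12)·(-1)·(-3) + 3·(-1)·(-3)·(-5) = -237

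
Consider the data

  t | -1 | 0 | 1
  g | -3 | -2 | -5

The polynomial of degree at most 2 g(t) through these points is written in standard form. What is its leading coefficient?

-2

Build the Lagrange basis polynomials:
L_0(t) = t(t - 1) / [2] = (1/2)t^2 - (1/2)t
L_1(t) = (t + 1)(t - 1) / [-1] = -t^2 + 1
L_2(t) = (t + 1)t / [2] = (1/2)t^2 + (1/2)t
g(t) = (-3)·L_0 + (-2)·L_1 + (-5)·L_2
Only the coefficient of t^2 is needed; take it from each L_i and combine:
(-3)·(1/2) + (-2)·(-1) + (-5)·(1/2) = -2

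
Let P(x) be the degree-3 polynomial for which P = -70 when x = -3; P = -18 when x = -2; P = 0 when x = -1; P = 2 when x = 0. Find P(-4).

-174

L_0(-4) = (-2)·(-3)·(-4)/[(-1)·(-2)·(-3)] = 4
L_1(-4) = (-1)·(-3)·(-4)/[(1)·(-1)·(-2)] = -6
L_2(-4) = (-1)·(-2)·(-4)/[(2)·(1)·(-1)] = 4
L_3(-4) = (-1)·(-2)·(-3)/[(3)·(2)·(1)] = -1
Sum: (-70)·(4) + (-18)·(-6) + 0 + 2·(-1) = -174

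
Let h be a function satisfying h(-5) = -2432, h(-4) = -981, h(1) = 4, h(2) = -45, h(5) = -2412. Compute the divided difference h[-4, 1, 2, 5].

-16

h[-4,1] = (4 - (-981)) / (1 - (-4)) = 197
h[1,2] = (-45 - 4) / (2 - 1) = -49
h[2,5] = (-2412 - (-45)) / (5 - 2) = -789
h[-4,1,2] = (-49 - 197) / (2 - (-4)) = -41
h[1,2,5] = (-789 - (-49)) / (5 - 1) = -185
h[-4,1,2,5] = (-185 - (-41)) / (5 - (-4)) = -16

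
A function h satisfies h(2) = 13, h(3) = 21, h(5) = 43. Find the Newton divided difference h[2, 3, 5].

1

h[2,3] = (21 - 13) / (3 - 2) = 8
h[3,5] = (43 - 21) / (5 - 3) = 11
h[2,3,5] = (11 - 8) / (5 - 2) = 1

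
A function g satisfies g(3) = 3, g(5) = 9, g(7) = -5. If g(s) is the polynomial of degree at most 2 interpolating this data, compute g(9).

Using Newton's divided-difference form:
g[3,5] = (9 - 3) / (5 - 3) = 3
g[5,7] = (-5 - 9) / (7 - 5) = -7
g[3,5,7] = (-7 - 3) / (7 - 3) = -5/2
g(9) = 3 + 3·(6) + (-5/2)·(6)·(4) = -39

-39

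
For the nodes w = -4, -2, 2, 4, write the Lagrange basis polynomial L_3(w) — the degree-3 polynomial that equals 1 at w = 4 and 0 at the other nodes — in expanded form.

L_3(w) = (1/96)w^3 + (1/24)w^2 - (1/24)w - 1/6

L_3(w) = (w + 4)(w + 2)(w - 2) / [(8)·(6)·(2)]
       = (w^3 + 4w^2 - 4w - 16) / (96)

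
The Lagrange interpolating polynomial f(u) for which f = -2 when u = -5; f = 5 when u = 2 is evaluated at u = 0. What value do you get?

3

Evaluate each Lagrange basis at u = 0:
L_0(0) = (-2)/[(-7)] = 2/7
L_1(0) = (5)/[(7)] = 5/7
Sum: (-2)·(2/7) + 5·(5/7) = 3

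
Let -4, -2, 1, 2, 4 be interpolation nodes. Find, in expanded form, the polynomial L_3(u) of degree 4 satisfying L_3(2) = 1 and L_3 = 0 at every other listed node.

L_3(u) = (u + 4)(u + 2)(u - 1)(u - 4) / [(6)·(4)·(1)·(-2)]
       = (u^4 + u^3 - 18u^2 - 16u + 32) / (-48)

L_3(u) = -(1/48)u^4 - (1/48)u^3 + (3/8)u^2 + (1/3)u - 2/3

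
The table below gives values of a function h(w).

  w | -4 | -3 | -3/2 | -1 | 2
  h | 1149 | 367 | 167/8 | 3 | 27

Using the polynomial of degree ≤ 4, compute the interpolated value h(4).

Using Newton's divided-difference form:
h[-4,-3] = (367 - 1149) / (-3 - (-4)) = -782
h[-3,-3/2] = (167/8 - 367) / (-3/2 - (-3)) = -923/4
h[-3/2,-1] = (3 - 167/8) / (-1 - (-3/2)) = -143/4
h[-1,2] = (27 - 3) / (2 - (-1)) = 8
h[-4,-3,-3/2] = (-923/4 - (-782)) / (-3/2 - (-4)) = 441/2
h[-3,-3/2,-1] = (-143/4 - (-923/4)) / (-1 - (-3)) = 195/2
h[-3/2,-1,2] = (8 - (-143/4)) / (2 - (-3/2)) = 25/2
h[-4,-3,-3/2,-1] = (195/2 - 441/2) / (-1 - (-4)) = -41
h[-3,-3/2,-1,2] = (25/2 - 195/2) / (2 - (-3)) = -17
h[-4,-3,-3/2,-1,2] = (-17 - (-41)) / (2 - (-4)) = 4
h(4) = 1149 + (-782)·(8) + (441/2)·(8)·(7) + (-41)·(8)·(7)·(11/2) + 4·(8)·(7)·(11/2)·(5) = 773

773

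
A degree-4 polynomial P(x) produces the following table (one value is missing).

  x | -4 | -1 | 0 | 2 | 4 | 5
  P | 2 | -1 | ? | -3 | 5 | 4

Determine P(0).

-743/162

The 5 known values determine P uniquely (degree ≤ 4).
L_0(0) = (1)·(-2)·(-4)·(-5)/[(-3)·(-6)·(-8)·(-9)] = -5/162
L_1(0) = (4)·(-2)·(-4)·(-5)/[(3)·(-3)·(-5)·(-6)] = 16/27
L_2(0) = (4)·(1)·(-4)·(-5)/[(6)·(3)·(-2)·(-3)] = 20/27
L_3(0) = (4)·(1)·(-2)·(-5)/[(8)·(5)·(2)·(-1)] = -1/2
L_4(0) = (4)·(1)·(-2)·(-4)/[(9)·(6)·(3)·(1)] = 16/81
Sum: 2·(-5/162) + (-1)·(16/27) + (-3)·(20/27) + 5·(-1/2) + 4·(16/81) = -743/162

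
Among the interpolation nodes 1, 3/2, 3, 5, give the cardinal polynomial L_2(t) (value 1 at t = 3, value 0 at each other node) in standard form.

L_2(t) = (t - 1)(t - 3/2)(t - 5) / [(2)·(3/2)·(-2)]
       = (t^3 - (15/2)t^2 + 14t - 15/2) / (-6)

L_2(t) = -(1/6)t^3 + (5/4)t^2 - (7/3)t + 5/4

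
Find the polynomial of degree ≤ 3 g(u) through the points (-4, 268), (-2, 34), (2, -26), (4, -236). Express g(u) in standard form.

g(u) = -4u^3 + u^2 + u

Newton's divided differences:
g[-4,-2] = (34 - 268) / (-2 - (-4)) = -117
g[-2,2] = (-26 - 34) / (2 - (-2)) = -15
g[2,4] = (-236 - (-26)) / (4 - 2) = -105
g[-4,-2,2] = (-15 - (-117)) / (2 - (-4)) = 17
g[-2,2,4] = (-105 - (-15)) / (4 - (-2)) = -15
g[-4,-2,2,4] = (-15 - 17) / (4 - (-4)) = -4
g(u) = 268 + (-117)·(u + 4) + 17·(u + 4)(u + 2) + (-4)·(u + 4)(u + 2)(u - 2)
Expanding: g(u) = -4u^3 + u^2 + u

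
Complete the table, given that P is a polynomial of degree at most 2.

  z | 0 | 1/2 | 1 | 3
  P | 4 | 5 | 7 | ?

25

The 3 known values determine P uniquely (degree ≤ 2).
Evaluate each Lagrange basis at z = 3:
L_0(3) = (5/2)·(2)/[(-1/2)·(-1)] = 10
L_1(3) = (3)·(2)/[(1/2)·(-1/2)] = -24
L_2(3) = (3)·(5/2)/[(1)·(1/2)] = 15
Sum: 4·(10) + 5·(-24) + 7·(15) = 25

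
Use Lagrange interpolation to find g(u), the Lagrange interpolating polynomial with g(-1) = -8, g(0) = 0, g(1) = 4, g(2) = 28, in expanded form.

Build the Lagrange basis polynomials:
L_0(u) = u(u - 1)(u - 2) / [-6] = -(1/6)u^3 + (1/2)u^2 - (1/3)u
L_1(u) = (u + 1)(u - 1)(u - 2) / [2] = (1/2)u^3 - u^2 - (1/2)u + 1
L_2(u) = (u + 1)u(u - 2) / [-2] = -(1/2)u^3 + (1/2)u^2 + u
L_3(u) = (u + 1)u(u - 1) / [6] = (1/6)u^3 - (1/6)u
g(u) = (-8)·L_0 + 0·L_1 + 4·L_2 + 28·L_3
  (-8)·L_0(u) = (4/3)u^3 - 4u^2 + (8/3)u
  0·L_1(u) = 0
  4·L_2(u) = -2u^3 + 2u^2 + 4u
  28·L_3(u) = (14/3)u^3 - (14/3)u
Adding term by term: 4u^3 - 2u^2 + 2u

g(u) = 4u^3 - 2u^2 + 2u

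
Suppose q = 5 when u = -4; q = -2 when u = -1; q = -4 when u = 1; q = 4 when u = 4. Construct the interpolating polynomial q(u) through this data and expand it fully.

q(u) = (7/120)u^3 + (1/2)u^2 - (127/120)u - 7/2

Newton's divided differences:
q[-4,-1] = (-2 - 5) / (-1 - (-4)) = -7/3
q[-1,1] = (-4 - (-2)) / (1 - (-1)) = -1
q[1,4] = (4 - (-4)) / (4 - 1) = 8/3
q[-4,-1,1] = (-1 - (-7/3)) / (1 - (-4)) = 4/15
q[-1,1,4] = (8/3 - (-1)) / (4 - (-1)) = 11/15
q[-4,-1,1,4] = (11/15 - 4/15) / (4 - (-4)) = 7/120
q(u) = 5 + (-7/3)·(u + 4) + (4/15)·(u + 4)(u + 1) + (7/120)·(u + 4)(u + 1)(u - 1)
Expanding: q(u) = (7/120)u^3 + (1/2)u^2 - (127/120)u - 7/2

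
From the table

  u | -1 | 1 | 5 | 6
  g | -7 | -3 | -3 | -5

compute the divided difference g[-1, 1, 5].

g[-1,1] = (-3 - (-7)) / (1 - (-1)) = 2
g[1,5] = (-3 - (-3)) / (5 - 1) = 0
g[-1,1,5] = (0 - 2) / (5 - (-1)) = -1/3

-1/3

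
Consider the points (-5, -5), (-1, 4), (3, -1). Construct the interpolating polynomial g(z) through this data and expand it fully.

L_0(z) = (z + 1)(z - 3) / [32] = (1/32)z^2 - (1/16)z - 3/32
L_1(z) = (z + 5)(z - 3) / [-16] = -(1/16)z^2 - (1/8)z + 15/16
L_2(z) = (z + 5)(z + 1) / [32] = (1/32)z^2 + (3/16)z + 5/32
g(z) = (-5)·L_0 + 4·L_1 + (-1)·L_2
  (-5)·L_0(z) = -(5/32)z^2 + (5/16)z + 15/32
  4·L_1(z) = -(1/4)z^2 - (1/2)z + 15/4
  (-1)·L_2(z) = -(1/32)z^2 - (3/16)z - 5/32
Adding term by term: -(7/16)z^2 - (3/8)z + 65/16

g(z) = -(7/16)z^2 - (3/8)z + 65/16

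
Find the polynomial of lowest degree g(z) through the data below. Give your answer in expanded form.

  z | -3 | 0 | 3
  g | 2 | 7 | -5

g(z) = -(17/18)z^2 - (7/6)z + 7

L_0(z) = z(z - 3) / [18] = (1/18)z^2 - (1/6)z
L_1(z) = (z + 3)(z - 3) / [-9] = -(1/9)z^2 + 1
L_2(z) = (z + 3)z / [18] = (1/18)z^2 + (1/6)z
g(z) = 2·L_0 + 7·L_1 + (-5)·L_2
  2·L_0(z) = (1/9)z^2 - (1/3)z
  7·L_1(z) = -(7/9)z^2 + 7
  (-5)·L_2(z) = -(5/18)z^2 - (5/6)z
Adding term by term: -(17/18)z^2 - (7/6)z + 7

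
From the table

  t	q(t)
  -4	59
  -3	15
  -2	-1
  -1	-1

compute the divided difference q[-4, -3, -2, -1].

q[-4,-3] = (15 - 59) / (-3 - (-4)) = -44
q[-3,-2] = (-1 - 15) / (-2 - (-3)) = -16
q[-2,-1] = (-1 - (-1)) / (-1 - (-2)) = 0
q[-4,-3,-2] = (-16 - (-44)) / (-2 - (-4)) = 14
q[-3,-2,-1] = (0 - (-16)) / (-1 - (-3)) = 8
q[-4,-3,-2,-1] = (8 - 14) / (-1 - (-4)) = -2

-2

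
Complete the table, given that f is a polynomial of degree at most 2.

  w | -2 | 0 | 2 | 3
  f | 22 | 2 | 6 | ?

17

The 3 known values determine f uniquely (degree ≤ 2).
Evaluate each Lagrange basis at w = 3:
L_0(3) = (3)·(1)/[(-2)·(-4)] = 3/8
L_1(3) = (5)·(1)/[(2)·(-2)] = -5/4
L_2(3) = (5)·(3)/[(4)·(2)] = 15/8
Sum: 22·(3/8) + 2·(-5/4) + 6·(15/8) = 17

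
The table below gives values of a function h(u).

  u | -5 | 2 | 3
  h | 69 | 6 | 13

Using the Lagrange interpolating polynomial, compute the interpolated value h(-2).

18

Evaluate each Lagrange basis at u = -2:
L_0(-2) = (-4)·(-5)/[(-7)·(-8)] = 5/14
L_1(-2) = (3)·(-5)/[(7)·(-1)] = 15/7
L_2(-2) = (3)·(-4)/[(8)·(1)] = -3/2
Sum: 69·(5/14) + 6·(15/7) + 13·(-3/2) = 18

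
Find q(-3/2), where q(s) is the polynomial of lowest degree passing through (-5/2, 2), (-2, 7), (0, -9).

42/5

L_0(-3/2) = (1/2)·(-3/2)/[(-1/2)·(-5/2)] = -3/5
L_1(-3/2) = (1)·(-3/2)/[(1/2)·(-2)] = 3/2
L_2(-3/2) = (1)·(1/2)/[(5/2)·(2)] = 1/10
Sum: 2·(-3/5) + 7·(3/2) + (-9)·(1/10) = 42/5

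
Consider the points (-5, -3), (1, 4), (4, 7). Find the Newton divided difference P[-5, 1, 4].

P[-5,1] = (4 - (-3)) / (1 - (-5)) = 7/6
P[1,4] = (7 - 4) / (4 - 1) = 1
P[-5,1,4] = (1 - 7/6) / (4 - (-5)) = -1/54

-1/54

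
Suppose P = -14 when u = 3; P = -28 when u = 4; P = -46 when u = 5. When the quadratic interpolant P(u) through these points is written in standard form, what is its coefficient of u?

0

Build the Lagrange basis polynomials:
L_0(u) = (u - 4)(u - 5) / [2] = (1/2)u^2 - (9/2)u + 10
L_1(u) = (u - 3)(u - 5) / [-1] = -u^2 + 8u - 15
L_2(u) = (u - 3)(u - 4) / [2] = (1/2)u^2 - (7/2)u + 6
P(u) = (-14)·L_0 + (-28)·L_1 + (-46)·L_2
Only the coefficient of u is needed; take it from each L_i and combine:
(-14)·(-9/2) + (-28)·(8) + (-46)·(-7/2) = 0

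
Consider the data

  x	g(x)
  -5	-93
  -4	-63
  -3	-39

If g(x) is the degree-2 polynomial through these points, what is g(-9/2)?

-309/4

Evaluate each Lagrange basis at x = -9/2:
L_0(-9/2) = (-1/2)·(-3/2)/[(-1)·(-2)] = 3/8
L_1(-9/2) = (1/2)·(-3/2)/[(1)·(-1)] = 3/4
L_2(-9/2) = (1/2)·(-1/2)/[(2)·(1)] = -1/8
Sum: (-93)·(3/8) + (-63)·(3/4) + (-39)·(-1/8) = -309/4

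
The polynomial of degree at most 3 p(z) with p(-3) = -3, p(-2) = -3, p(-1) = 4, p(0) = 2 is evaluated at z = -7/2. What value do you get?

37/8

Using Newton's divided-difference form:
p[-3,-2] = (-3 - (-3)) / (-2 - (-3)) = 0
p[-2,-1] = (4 - (-3)) / (-1 - (-2)) = 7
p[-1,0] = (2 - 4) / (0 - (-1)) = -2
p[-3,-2,-1] = (7 - 0) / (-1 - (-3)) = 7/2
p[-2,-1,0] = (-2 - 7) / (0 - (-2)) = -9/2
p[-3,-2,-1,0] = (-9/2 - 7/2) / (0 - (-3)) = -8/3
p(-7/2) = -3 + 0·(-1/2) + (7/2)·(-1/2)·(-3/2) + (-8/3)·(-1/2)·(-3/2)·(-5/2) = 37/8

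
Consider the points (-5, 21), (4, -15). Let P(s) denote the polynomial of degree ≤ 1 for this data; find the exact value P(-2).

L_0(-2) = (-6)/[(-9)] = 2/3
L_1(-2) = (3)/[(9)] = 1/3
Sum: 21·(2/3) + (-15)·(1/3) = 9

9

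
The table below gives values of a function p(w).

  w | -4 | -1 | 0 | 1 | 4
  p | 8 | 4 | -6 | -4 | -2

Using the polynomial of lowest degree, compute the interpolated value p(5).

L_0(5) = (6)·(5)·(4)·(1)/[(-3)·(-4)·(-5)·(-8)] = 1/4
L_1(5) = (9)·(5)·(4)·(1)/[(3)·(-1)·(-2)·(-5)] = -6
L_2(5) = (9)·(6)·(4)·(1)/[(4)·(1)·(-1)·(-4)] = 27/2
L_3(5) = (9)·(6)·(5)·(1)/[(5)·(2)·(1)·(-3)] = -9
L_4(5) = (9)·(6)·(5)·(4)/[(8)·(5)·(4)·(3)] = 9/4
Sum: 8·(1/4) + 4·(-6) + (-6)·(27/2) + (-4)·(-9) + (-2)·(9/4) = -143/2

-143/2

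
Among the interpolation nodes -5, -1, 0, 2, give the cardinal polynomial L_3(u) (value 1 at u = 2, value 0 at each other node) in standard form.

L_3(u) = (u + 5)(u + 1)u / [(7)·(3)·(2)]
       = (u^3 + 6u^2 + 5u) / (42)

L_3(u) = (1/42)u^3 + (1/7)u^2 + (5/42)u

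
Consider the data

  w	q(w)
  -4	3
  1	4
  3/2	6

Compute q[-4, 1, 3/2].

q[-4,1] = (4 - 3) / (1 - (-4)) = 1/5
q[1,3/2] = (6 - 4) / (3/2 - 1) = 4
q[-4,1,3/2] = (4 - 1/5) / (3/2 - (-4)) = 38/55

38/55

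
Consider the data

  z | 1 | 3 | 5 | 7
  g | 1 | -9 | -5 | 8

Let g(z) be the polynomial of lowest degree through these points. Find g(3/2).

-395/128

Evaluate each Lagrange basis at z = 3/2:
L_0(3/2) = (-3/2)·(-7/2)·(-11/2)/[(-2)·(-4)·(-6)] = 77/128
L_1(3/2) = (1/2)·(-7/2)·(-11/2)/[(2)·(-2)·(-4)] = 77/128
L_2(3/2) = (1/2)·(-3/2)·(-11/2)/[(4)·(2)·(-2)] = -33/128
L_3(3/2) = (1/2)·(-3/2)·(-7/2)/[(6)·(4)·(2)] = 7/128
Sum: 1·(77/128) + (-9)·(77/128) + (-5)·(-33/128) + 8·(7/128) = -395/128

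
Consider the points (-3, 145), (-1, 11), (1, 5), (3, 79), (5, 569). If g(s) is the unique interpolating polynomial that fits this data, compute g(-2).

L_0(-2) = (-1)·(-3)·(-5)·(-7)/[(-2)·(-4)·(-6)·(-8)] = 35/128
L_1(-2) = (1)·(-3)·(-5)·(-7)/[(2)·(-2)·(-4)·(-6)] = 35/32
L_2(-2) = (1)·(-1)·(-5)·(-7)/[(4)·(2)·(-2)·(-4)] = -35/64
L_3(-2) = (1)·(-1)·(-3)·(-7)/[(6)·(4)·(2)·(-2)] = 7/32
L_4(-2) = (1)·(-1)·(-3)·(-5)/[(8)·(6)·(4)·(2)] = -5/128
Sum: 145·(35/128) + 11·(35/32) + 5·(-35/64) + 79·(7/32) + 569·(-5/128) = 44

44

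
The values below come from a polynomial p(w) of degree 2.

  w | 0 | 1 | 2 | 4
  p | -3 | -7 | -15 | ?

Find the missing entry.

-43

The 3 known values determine p uniquely (degree ≤ 2).
L_0(4) = (3)·(2)/[(-1)·(-2)] = 3
L_1(4) = (4)·(2)/[(1)·(-1)] = -8
L_2(4) = (4)·(3)/[(2)·(1)] = 6
Sum: (-3)·(3) + (-7)·(-8) + (-15)·(6) = -43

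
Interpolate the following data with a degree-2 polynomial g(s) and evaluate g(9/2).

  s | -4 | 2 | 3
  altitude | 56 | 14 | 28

Using Newton's divided-difference form:
g[-4,2] = (14 - 56) / (2 - (-4)) = -7
g[2,3] = (28 - 14) / (3 - 2) = 14
g[-4,2,3] = (14 - (-7)) / (3 - (-4)) = 3
g(9/2) = 56 + (-7)·(17/2) + 3·(17/2)·(5/2) = 241/4

241/4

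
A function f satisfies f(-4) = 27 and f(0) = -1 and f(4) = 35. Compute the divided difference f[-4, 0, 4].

f[-4,0] = (-1 - 27) / (0 - (-4)) = -7
f[0,4] = (35 - (-1)) / (4 - 0) = 9
f[-4,0,4] = (9 - (-7)) / (4 - (-4)) = 2

2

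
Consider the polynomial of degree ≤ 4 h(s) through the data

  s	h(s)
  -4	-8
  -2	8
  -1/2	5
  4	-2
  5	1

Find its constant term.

6379/2079

Build the Lagrange basis polynomials:
L_0(s) = (s + 2)(s + 1/2)(s - 4)(s - 5) / [504] = (1/504)s^4 - (13/1008)s^3 - (1/336)s^2 + (41/504)s + 5/126
L_1(s) = (s + 4)(s + 1/2)(s - 4)(s - 5) / [-126] = -(1/126)s^4 + (1/28)s^3 + (37/252)s^2 - (4/7)s - 20/63
L_2(s) = (s + 4)(s + 2)(s - 4)(s - 5) / [2079/16] = (16/2079)s^4 - (16/693)s^3 - (416/2079)s^2 + (256/693)s + 2560/2079
L_3(s) = (s + 4)(s + 2)(s + 1/2)(s - 5) / [-216] = -(1/216)s^4 - (1/144)s^3 + (43/432)s^2 + (17/72)s + 5/54
L_4(s) = (s + 4)(s + 2)(s + 1/2)(s - 4) / [693/2] = (2/693)s^4 + (5/693)s^3 - (10/231)s^2 - (80/693)s - 32/693
h(s) = (-8)·L_0 + 8·L_1 + 5·L_2 + (-2)·L_3 + 1·L_4
Only the constant term is needed; take it from each L_i and combine:
(-8)·(5/126) + 8·(-20/63) + 5·(2560/2079) + (-2)·(5/54) + 1·(-32/693) = 6379/2079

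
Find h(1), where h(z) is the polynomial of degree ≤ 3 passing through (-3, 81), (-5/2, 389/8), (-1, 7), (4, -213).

Using Newton's divided-difference form:
h[-3,-5/2] = (389/8 - 81) / (-5/2 - (-3)) = -259/4
h[-5/2,-1] = (7 - 389/8) / (-1 - (-5/2)) = -111/4
h[-1,4] = (-213 - 7) / (4 - (-1)) = -44
h[-3,-5/2,-1] = (-111/4 - (-259/4)) / (-1 - (-3)) = 37/2
h[-5/2,-1,4] = (-44 - (-111/4)) / (4 - (-5/2)) = -5/2
h[-3,-5/2,-1,4] = (-5/2 - 37/2) / (4 - (-3)) = -3
h(1) = 81 + (-259/4)·(4) + (37/2)·(4)·(7/2) + (-3)·(4)·(7/2)·(2) = -3

-3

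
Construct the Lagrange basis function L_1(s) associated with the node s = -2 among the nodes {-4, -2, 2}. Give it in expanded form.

L_1(s) = -(1/8)s^2 - (1/4)s + 1

L_1(s) = (s + 4)(s - 2) / [(2)·(-4)]
       = (s^2 + 2s - 8) / (-8)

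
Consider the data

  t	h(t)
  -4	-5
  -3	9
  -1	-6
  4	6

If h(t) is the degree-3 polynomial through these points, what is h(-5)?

-1467/35

Evaluate each Lagrange basis at t = -5:
L_0(-5) = (-2)·(-4)·(-9)/[(-1)·(-3)·(-8)] = 3
L_1(-5) = (-1)·(-4)·(-9)/[(1)·(-2)·(-7)] = -18/7
L_2(-5) = (-1)·(-2)·(-9)/[(3)·(2)·(-5)] = 3/5
L_3(-5) = (-1)·(-2)·(-4)/[(8)·(7)·(5)] = -1/35
Sum: (-5)·(3) + 9·(-18/7) + (-6)·(3/5) + 6·(-1/35) = -1467/35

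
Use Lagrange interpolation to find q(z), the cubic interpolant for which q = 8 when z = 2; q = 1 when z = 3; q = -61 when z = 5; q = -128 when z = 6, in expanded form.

q(z) = -z^3 + 2z^2 + 2z + 4

L_0(z) = (z - 3)(z - 5)(z - 6) / [-12] = -(1/12)z^3 + (7/6)z^2 - (21/4)z + 15/2
L_1(z) = (z - 2)(z - 5)(z - 6) / [6] = (1/6)z^3 - (13/6)z^2 + (26/3)z - 10
L_2(z) = (z - 2)(z - 3)(z - 6) / [-6] = -(1/6)z^3 + (11/6)z^2 - 6z + 6
L_3(z) = (z - 2)(z - 3)(z - 5) / [12] = (1/12)z^3 - (5/6)z^2 + (31/12)z - 5/2
q(z) = 8·L_0 + 1·L_1 + (-61)·L_2 + (-128)·L_3
  8·L_0(z) = -(2/3)z^3 + (28/3)z^2 - 42z + 60
  1·L_1(z) = (1/6)z^3 - (13/6)z^2 + (26/3)z - 10
  (-61)·L_2(z) = (61/6)z^3 - (671/6)z^2 + 366z - 366
  (-128)·L_3(z) = -(32/3)z^3 + (320/3)z^2 - (992/3)z + 320
Adding term by term: -z^3 + 2z^2 + 2z + 4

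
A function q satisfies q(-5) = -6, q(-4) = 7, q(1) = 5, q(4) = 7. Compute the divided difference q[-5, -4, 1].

q[-5,-4] = (7 - (-6)) / (-4 - (-5)) = 13
q[-4,1] = (5 - 7) / (1 - (-4)) = -2/5
q[-5,-4,1] = (-2/5 - 13) / (1 - (-5)) = -67/30

-67/30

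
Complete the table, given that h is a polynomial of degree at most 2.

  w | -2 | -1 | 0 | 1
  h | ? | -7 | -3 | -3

The 3 known values determine h uniquely (degree ≤ 2).
Evaluate each Lagrange basis at w = -2:
L_0(-2) = (-2)·(-3)/[(-1)·(-2)] = 3
L_1(-2) = (-1)·(-3)/[(1)·(-1)] = -3
L_2(-2) = (-1)·(-2)/[(2)·(1)] = 1
Sum: (-7)·(3) + (-3)·(-3) + (-3)·(1) = -15

-15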